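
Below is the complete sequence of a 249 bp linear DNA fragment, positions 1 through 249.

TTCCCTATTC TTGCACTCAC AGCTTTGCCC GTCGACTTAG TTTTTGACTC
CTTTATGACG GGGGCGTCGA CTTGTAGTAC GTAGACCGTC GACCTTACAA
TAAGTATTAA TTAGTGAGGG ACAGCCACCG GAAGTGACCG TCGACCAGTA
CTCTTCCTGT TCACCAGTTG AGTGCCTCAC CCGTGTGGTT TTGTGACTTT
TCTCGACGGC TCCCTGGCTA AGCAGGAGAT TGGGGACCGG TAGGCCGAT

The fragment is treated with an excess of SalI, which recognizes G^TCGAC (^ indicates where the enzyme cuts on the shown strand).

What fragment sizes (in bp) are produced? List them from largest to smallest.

109, 52, 35, 31, 22 bp

SalI sites (GTCGAC) start at positions 31, 66, 88, 140.
SalI cuts after the first base of each site, so after positions 31, 66, 88, 140.
Linear molecule, 4 cuts → 5 fragments:
  1–31 → 31 bp
  32–66 → 35 bp
  67–88 → 22 bp
  89–140 → 52 bp
  141–249 → 109 bp
Sorted largest to smallest: 109, 52, 35, 31, 22 bp.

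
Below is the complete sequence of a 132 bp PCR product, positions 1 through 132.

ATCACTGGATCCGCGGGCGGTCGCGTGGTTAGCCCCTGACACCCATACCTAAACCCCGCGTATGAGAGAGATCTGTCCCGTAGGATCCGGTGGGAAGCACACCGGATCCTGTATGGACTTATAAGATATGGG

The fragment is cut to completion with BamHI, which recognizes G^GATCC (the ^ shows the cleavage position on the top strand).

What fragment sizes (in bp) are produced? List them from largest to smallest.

76, 28, 21, 7 bp

BamHI sites (GGATCC) start at positions 7, 83, 104.
BamHI cuts after the first base of each site, so after positions 7, 83, 104.
Linear molecule, 3 cuts → 4 fragments:
  1–7 → 7 bp
  8–83 → 76 bp
  84–104 → 21 bp
  105–132 → 28 bp
Sorted largest to smallest: 76, 28, 21, 7 bp.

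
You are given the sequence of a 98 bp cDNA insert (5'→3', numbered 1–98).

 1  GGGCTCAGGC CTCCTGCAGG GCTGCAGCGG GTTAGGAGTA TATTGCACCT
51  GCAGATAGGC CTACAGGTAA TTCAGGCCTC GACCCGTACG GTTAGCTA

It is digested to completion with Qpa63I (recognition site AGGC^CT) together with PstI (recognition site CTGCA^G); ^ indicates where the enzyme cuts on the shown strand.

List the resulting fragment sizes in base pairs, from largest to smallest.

27, 21, 17, 10, 8, 8, 7 bp

Qpa63I sites (AGGCCT) start at positions 7, 57, 74.
Qpa63I cuts after base 4 of each site, so after positions 10, 60, 77.
PstI sites (CTGCAG) start at positions 14, 22, 49.
PstI cuts after base 5 of each site (before the last base), so after positions 18, 26, 53.
Combined cut positions: 10, 18, 26, 53, 60, 77.
Linear molecule, 6 cuts → 7 fragments:
  1–10 → 10 bp
  11–18 → 8 bp
  19–26 → 8 bp
  27–53 → 27 bp
  54–60 → 7 bp
  61–77 → 17 bp
  78–98 → 21 bp
Sorted largest to smallest: 27, 21, 17, 10, 8, 8, 7 bp.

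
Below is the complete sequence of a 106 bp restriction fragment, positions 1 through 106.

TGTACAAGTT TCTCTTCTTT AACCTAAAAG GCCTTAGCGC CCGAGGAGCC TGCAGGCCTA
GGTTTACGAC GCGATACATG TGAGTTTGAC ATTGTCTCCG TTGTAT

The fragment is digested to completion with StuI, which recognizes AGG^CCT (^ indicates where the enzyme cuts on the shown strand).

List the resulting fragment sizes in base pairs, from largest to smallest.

StuI sites (AGGCCT) start at positions 29, 54.
StuI cuts after base 3 of each site, so after positions 31, 56.
Linear molecule, 2 cuts → 3 fragments:
  1–31 → 31 bp
  32–56 → 25 bp
  57–106 → 50 bp
Sorted largest to smallest: 50, 31, 25 bp.

50, 31, 25 bp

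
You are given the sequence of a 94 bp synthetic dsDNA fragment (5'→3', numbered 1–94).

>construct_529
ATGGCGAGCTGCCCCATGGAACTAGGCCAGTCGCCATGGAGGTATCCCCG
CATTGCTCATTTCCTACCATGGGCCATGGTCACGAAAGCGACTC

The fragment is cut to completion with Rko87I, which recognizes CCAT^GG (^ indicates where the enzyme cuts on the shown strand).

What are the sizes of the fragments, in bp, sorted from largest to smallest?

Rko87I sites (CCATGG) start at positions 14, 34, 67, 74.
Rko87I cuts after base 4 of each site, so after positions 17, 37, 70, 77.
Linear molecule, 4 cuts → 5 fragments:
  1–17 → 17 bp
  18–37 → 20 bp
  38–70 → 33 bp
  71–77 → 7 bp
  78–94 → 17 bp
Sorted largest to smallest: 33, 20, 17, 17, 7 bp.

33, 20, 17, 17, 7 bp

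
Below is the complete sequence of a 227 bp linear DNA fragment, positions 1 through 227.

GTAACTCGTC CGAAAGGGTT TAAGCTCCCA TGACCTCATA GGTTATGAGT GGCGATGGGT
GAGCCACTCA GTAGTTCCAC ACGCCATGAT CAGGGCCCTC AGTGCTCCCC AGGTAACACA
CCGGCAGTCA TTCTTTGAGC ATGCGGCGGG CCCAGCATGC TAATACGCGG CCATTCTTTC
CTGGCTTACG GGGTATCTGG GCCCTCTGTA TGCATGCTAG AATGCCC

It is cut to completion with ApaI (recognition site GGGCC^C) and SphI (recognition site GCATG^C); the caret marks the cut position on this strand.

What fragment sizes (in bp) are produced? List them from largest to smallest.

ApaI sites (GGGCCC) start at positions 93, 148, 199.
ApaI cuts after base 5 of each site (before the last base), so after positions 97, 152, 203.
SphI sites (GCATGC) start at positions 139, 155, 212.
SphI cuts after base 5 of each site (before the last base), so after positions 143, 159, 216.
Combined cut positions: 97, 143, 152, 159, 203, 216.
Linear molecule, 6 cuts → 7 fragments:
  1–97 → 97 bp
  98–143 → 46 bp
  144–152 → 9 bp
  153–159 → 7 bp
  160–203 → 44 bp
  204–216 → 13 bp
  217–227 → 11 bp
Sorted largest to smallest: 97, 46, 44, 13, 11, 9, 7 bp.

97, 46, 44, 13, 11, 9, 7 bp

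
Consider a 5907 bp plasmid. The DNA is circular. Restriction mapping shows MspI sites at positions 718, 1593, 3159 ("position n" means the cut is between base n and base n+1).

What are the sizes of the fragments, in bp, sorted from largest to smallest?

Circular molecule, 3 cuts → 3 fragments:
  1593 − 718 = 875 bp
  3159 − 1593 = 1566 bp
  wrap: 5907 − 3159 + 718 = 3466 bp
Sorted largest to smallest: 3466, 1566, 875 bp.

3466, 1566, 875 bp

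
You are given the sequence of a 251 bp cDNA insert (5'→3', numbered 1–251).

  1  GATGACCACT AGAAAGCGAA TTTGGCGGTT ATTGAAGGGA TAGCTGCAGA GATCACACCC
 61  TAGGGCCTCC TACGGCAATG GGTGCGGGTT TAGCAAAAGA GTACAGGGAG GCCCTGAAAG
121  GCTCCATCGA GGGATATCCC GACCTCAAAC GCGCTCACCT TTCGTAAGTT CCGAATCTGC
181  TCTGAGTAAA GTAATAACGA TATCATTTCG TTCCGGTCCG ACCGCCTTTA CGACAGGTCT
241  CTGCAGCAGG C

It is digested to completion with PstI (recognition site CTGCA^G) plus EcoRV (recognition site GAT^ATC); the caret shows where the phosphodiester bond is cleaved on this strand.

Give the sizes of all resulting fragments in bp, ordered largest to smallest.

PstI sites (CTGCAG) start at positions 44, 241.
PstI cuts after base 5 of each site (before the last base), so after positions 48, 245.
EcoRV sites (GATATC) start at positions 133, 199.
EcoRV cuts after base 3 of each site, so after positions 135, 201.
Combined cut positions: 48, 135, 201, 245.
Linear molecule, 4 cuts → 5 fragments:
  1–48 → 48 bp
  49–135 → 87 bp
  136–201 → 66 bp
  202–245 → 44 bp
  246–251 → 6 bp
Sorted largest to smallest: 87, 66, 48, 44, 6 bp.

87, 66, 48, 44, 6 bp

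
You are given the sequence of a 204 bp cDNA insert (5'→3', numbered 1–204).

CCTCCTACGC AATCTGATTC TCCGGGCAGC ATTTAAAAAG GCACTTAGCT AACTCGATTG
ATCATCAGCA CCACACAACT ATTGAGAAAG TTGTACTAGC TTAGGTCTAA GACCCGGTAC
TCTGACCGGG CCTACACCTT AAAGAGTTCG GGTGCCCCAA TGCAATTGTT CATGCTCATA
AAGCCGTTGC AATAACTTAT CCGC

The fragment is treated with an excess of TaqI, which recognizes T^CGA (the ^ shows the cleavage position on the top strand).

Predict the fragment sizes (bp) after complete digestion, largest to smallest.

150, 54 bp

The TaqI site (TCGA) starts at position 54.
TaqI cuts after the first base of each site, so after position 54.
Linear molecule, 1 cut → 2 fragments:
  1–54 → 54 bp
  55–204 → 150 bp
Sorted largest to smallest: 150, 54 bp.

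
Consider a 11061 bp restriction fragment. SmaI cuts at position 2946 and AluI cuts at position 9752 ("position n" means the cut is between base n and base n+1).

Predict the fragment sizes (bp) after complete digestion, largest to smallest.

Combined cut positions (sorted): 2946, 9752.
Linear molecule, 2 cuts → 3 fragments:
  2946 − 0 = 2946 bp
  9752 − 2946 = 6806 bp
  11061 − 9752 = 1309 bp
Sorted largest to smallest: 6806, 2946, 1309 bp.

6806, 2946, 1309 bp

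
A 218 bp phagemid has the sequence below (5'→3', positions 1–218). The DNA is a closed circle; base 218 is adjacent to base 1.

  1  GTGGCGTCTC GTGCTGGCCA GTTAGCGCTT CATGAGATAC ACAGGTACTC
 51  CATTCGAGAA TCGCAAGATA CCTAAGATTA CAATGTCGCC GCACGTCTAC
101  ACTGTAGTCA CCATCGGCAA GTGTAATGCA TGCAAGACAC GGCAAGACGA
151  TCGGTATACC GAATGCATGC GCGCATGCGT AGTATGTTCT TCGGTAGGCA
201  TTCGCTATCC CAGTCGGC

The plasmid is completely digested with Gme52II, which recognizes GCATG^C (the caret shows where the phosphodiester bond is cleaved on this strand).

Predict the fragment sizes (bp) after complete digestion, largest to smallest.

Gme52II sites (GCATGC) start at positions 128, 165, 173.
Gme52II cuts after base 5 of each site (before the last base), so after positions 132, 169, 177.
Circular molecule, 3 cuts → 3 fragments:
  133–169 → 37 bp
  170–177 → 8 bp
  178–218 then 1–132 → 41 + 132 = 173 bp
Sorted largest to smallest: 173, 37, 8 bp.

173, 37, 8 bp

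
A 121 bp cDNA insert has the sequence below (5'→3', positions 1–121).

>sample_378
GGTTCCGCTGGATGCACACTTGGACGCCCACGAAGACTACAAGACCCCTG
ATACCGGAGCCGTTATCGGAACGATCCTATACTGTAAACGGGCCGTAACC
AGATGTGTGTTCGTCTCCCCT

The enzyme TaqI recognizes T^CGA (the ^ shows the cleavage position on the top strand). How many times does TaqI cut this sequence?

0

No occurrence of TCGA is present in the sequence.
TaqI does not cut: 0 sites.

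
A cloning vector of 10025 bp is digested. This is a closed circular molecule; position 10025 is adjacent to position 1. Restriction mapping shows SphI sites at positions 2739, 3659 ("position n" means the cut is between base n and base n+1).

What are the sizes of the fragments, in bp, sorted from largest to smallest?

9105, 920 bp

Circular molecule, 2 cuts → 2 fragments:
  3659 − 2739 = 920 bp
  wrap: 10025 − 3659 + 2739 = 9105 bp
Sorted largest to smallest: 9105, 920 bp.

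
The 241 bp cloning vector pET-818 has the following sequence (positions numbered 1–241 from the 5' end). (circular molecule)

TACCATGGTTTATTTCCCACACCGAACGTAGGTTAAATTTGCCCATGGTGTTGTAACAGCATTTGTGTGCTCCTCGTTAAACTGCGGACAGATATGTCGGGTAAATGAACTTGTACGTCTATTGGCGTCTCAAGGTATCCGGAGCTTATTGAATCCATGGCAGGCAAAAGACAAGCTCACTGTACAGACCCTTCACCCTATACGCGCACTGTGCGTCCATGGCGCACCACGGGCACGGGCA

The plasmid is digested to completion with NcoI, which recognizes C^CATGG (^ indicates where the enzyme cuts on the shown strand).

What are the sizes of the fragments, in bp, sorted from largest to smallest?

NcoI sites (CCATGG) start at positions 3, 43, 155, 217.
NcoI cuts after the first base of each site, so after positions 3, 43, 155, 217.
Circular molecule, 4 cuts → 4 fragments:
  4–43 → 40 bp
  44–155 → 112 bp
  156–217 → 62 bp
  218–241 then 1–3 → 24 + 3 = 27 bp
Sorted largest to smallest: 112, 62, 40, 27 bp.

112, 62, 40, 27 bp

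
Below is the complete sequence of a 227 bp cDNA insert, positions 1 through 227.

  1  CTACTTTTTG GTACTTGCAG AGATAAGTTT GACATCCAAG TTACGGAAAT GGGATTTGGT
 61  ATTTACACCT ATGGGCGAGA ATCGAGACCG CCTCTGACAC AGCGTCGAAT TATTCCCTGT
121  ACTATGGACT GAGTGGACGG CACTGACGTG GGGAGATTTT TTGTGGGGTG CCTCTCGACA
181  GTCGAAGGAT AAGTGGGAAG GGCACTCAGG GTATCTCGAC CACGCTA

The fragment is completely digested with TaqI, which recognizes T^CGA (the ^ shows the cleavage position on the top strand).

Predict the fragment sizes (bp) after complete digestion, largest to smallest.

82, 70, 34, 23, 11, 7 bp

TaqI sites (TCGA) start at positions 82, 105, 175, 182, 216.
TaqI cuts after the first base of each site, so after positions 82, 105, 175, 182, 216.
Linear molecule, 5 cuts → 6 fragments:
  1–82 → 82 bp
  83–105 → 23 bp
  106–175 → 70 bp
  176–182 → 7 bp
  183–216 → 34 bp
  217–227 → 11 bp
Sorted largest to smallest: 82, 70, 34, 23, 11, 7 bp.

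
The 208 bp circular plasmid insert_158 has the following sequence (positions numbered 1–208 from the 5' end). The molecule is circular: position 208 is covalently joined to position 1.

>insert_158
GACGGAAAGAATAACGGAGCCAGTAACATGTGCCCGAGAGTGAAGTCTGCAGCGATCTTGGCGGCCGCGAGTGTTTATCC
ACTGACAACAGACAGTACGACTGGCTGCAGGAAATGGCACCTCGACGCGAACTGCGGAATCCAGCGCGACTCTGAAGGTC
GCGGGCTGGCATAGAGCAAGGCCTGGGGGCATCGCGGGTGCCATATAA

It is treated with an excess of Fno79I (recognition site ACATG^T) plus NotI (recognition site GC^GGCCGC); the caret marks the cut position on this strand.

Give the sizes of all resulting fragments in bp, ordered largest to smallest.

The Fno79I site (ACATGT) starts at position 26.
Fno79I cuts after base 5 of each site (before the last base), so after position 30.
The NotI site (GCGGCCGC) starts at position 61.
NotI cuts after base 2 of each site, so after position 62.
Combined cut positions: 30, 62.
Circular molecule, 2 cuts → 2 fragments:
  31–62 → 32 bp
  63–208 then 1–30 → 146 + 30 = 176 bp
Sorted largest to smallest: 176, 32 bp.

176, 32 bp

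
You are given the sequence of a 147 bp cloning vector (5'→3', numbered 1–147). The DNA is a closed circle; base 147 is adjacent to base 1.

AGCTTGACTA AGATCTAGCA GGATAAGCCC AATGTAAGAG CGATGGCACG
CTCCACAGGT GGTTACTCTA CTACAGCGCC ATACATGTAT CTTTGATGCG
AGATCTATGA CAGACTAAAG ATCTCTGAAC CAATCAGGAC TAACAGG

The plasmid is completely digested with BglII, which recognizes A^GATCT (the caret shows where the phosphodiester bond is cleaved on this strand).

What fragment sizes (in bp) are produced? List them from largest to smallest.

BglII sites (AGATCT) start at positions 11, 101, 119.
BglII cuts after the first base of each site, so after positions 11, 101, 119.
Circular molecule, 3 cuts → 3 fragments:
  12–101 → 90 bp
  102–119 → 18 bp
  120–147 then 1–11 → 28 + 11 = 39 bp
Sorted largest to smallest: 90, 39, 18 bp.

90, 39, 18 bp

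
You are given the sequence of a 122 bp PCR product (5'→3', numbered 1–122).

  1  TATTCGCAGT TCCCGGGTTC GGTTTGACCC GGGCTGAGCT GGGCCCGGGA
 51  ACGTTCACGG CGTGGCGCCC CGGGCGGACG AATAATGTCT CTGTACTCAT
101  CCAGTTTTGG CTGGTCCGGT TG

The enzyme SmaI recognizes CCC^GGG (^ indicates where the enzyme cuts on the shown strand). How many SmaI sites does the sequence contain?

4

CCCGGG occurs starting at positions 12, 28, 44, 69.
SmaI cuts at 4 sites.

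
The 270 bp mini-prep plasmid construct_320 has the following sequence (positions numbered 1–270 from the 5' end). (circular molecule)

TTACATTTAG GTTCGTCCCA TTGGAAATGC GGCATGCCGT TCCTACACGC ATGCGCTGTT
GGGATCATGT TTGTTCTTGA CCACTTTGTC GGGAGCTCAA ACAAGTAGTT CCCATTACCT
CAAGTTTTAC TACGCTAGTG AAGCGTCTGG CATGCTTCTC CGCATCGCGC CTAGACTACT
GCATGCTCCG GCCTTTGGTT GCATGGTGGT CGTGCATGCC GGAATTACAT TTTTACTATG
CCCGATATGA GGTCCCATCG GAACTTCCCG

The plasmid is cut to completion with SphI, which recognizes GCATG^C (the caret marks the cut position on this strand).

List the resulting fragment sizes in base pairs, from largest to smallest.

SphI sites (GCATGC) start at positions 32, 49, 150, 181, 214.
SphI cuts after base 5 of each site (before the last base), so after positions 36, 53, 154, 185, 218.
Circular molecule, 5 cuts → 5 fragments:
  37–53 → 17 bp
  54–154 → 101 bp
  155–185 → 31 bp
  186–218 → 33 bp
  219–270 then 1–36 → 52 + 36 = 88 bp
Sorted largest to smallest: 101, 88, 33, 31, 17 bp.

101, 88, 33, 31, 17 bp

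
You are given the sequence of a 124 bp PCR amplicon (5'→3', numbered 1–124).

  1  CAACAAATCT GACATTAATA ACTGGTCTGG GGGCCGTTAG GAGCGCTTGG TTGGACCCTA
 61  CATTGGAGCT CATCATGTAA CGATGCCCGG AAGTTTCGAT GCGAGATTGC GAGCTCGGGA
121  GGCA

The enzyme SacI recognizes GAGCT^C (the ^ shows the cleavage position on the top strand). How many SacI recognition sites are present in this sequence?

2

GAGCTC occurs starting at positions 66, 111.
SacI cuts at 2 sites.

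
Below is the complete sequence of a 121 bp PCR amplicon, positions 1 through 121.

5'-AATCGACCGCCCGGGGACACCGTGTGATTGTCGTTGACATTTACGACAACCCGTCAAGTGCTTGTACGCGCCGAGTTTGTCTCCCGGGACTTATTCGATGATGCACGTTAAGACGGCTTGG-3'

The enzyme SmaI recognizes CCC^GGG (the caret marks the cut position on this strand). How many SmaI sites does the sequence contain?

2

CCCGGG occurs starting at positions 10, 83.
SmaI cuts at 2 sites.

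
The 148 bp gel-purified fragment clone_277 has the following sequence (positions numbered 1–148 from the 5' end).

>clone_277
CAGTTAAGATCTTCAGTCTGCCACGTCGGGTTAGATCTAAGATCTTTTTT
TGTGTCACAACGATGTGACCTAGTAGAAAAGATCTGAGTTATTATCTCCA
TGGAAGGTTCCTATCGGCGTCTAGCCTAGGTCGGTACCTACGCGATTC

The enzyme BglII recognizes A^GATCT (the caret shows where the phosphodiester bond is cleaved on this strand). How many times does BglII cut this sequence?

4

AGATCT occurs starting at positions 7, 33, 40, 80.
BglII cuts at 4 sites.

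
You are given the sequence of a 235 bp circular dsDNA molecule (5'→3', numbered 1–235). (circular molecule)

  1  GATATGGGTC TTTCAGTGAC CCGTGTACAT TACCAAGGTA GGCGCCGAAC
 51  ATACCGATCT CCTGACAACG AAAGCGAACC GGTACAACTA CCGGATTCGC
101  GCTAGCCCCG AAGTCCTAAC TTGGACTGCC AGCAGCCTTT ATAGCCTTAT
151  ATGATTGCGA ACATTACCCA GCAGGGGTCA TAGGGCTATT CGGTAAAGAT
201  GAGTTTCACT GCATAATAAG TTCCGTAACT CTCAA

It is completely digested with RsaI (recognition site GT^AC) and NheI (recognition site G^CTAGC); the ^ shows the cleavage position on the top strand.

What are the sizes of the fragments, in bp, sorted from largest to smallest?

RsaI sites (GTAC) start at positions 25, 82.
RsaI cuts after base 2 of each site, so after positions 26, 83.
The NheI site (GCTAGC) starts at position 101.
NheI cuts after the first base of each site, so after position 101.
Combined cut positions: 26, 83, 101.
Circular molecule, 3 cuts → 3 fragments:
  27–83 → 57 bp
  84–101 → 18 bp
  102–235 then 1–26 → 134 + 26 = 160 bp
Sorted largest to smallest: 160, 57, 18 bp.

160, 57, 18 bp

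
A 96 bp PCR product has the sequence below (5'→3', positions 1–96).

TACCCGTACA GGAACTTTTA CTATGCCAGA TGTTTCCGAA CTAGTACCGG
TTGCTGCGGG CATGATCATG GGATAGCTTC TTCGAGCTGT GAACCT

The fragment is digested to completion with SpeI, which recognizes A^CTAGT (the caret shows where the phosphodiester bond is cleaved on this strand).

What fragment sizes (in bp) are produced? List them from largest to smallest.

56, 40 bp

The SpeI site (ACTAGT) starts at position 40.
SpeI cuts after the first base of each site, so after position 40.
Linear molecule, 1 cut → 2 fragments:
  1–40 → 40 bp
  41–96 → 56 bp
Sorted largest to smallest: 56, 40 bp.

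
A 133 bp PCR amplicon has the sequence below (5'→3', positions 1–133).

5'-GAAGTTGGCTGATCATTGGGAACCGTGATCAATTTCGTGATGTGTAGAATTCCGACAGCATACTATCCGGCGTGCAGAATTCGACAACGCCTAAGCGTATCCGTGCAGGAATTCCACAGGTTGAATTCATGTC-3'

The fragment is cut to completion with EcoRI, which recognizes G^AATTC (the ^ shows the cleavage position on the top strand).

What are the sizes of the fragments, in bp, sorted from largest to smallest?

EcoRI sites (GAATTC) start at positions 47, 77, 109, 123.
EcoRI cuts after the first base of each site, so after positions 47, 77, 109, 123.
Linear molecule, 4 cuts → 5 fragments:
  1–47 → 47 bp
  48–77 → 30 bp
  78–109 → 32 bp
  110–123 → 14 bp
  124–133 → 10 bp
Sorted largest to smallest: 47, 32, 30, 14, 10 bp.

47, 32, 30, 14, 10 bp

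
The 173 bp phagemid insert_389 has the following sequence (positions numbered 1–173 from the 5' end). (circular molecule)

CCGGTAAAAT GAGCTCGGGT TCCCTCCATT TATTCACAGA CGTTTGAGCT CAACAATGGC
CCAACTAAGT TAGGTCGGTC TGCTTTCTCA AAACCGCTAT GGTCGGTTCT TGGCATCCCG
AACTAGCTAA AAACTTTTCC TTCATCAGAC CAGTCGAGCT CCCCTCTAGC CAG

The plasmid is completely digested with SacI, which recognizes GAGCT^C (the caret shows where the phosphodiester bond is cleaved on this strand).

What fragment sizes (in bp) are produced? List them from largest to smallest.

SacI sites (GAGCTC) start at positions 11, 46, 156.
SacI cuts after base 5 of each site (before the last base), so after positions 15, 50, 160.
Circular molecule, 3 cuts → 3 fragments:
  16–50 → 35 bp
  51–160 → 110 bp
  161–173 then 1–15 → 13 + 15 = 28 bp
Sorted largest to smallest: 110, 35, 28 bp.

110, 35, 28 bp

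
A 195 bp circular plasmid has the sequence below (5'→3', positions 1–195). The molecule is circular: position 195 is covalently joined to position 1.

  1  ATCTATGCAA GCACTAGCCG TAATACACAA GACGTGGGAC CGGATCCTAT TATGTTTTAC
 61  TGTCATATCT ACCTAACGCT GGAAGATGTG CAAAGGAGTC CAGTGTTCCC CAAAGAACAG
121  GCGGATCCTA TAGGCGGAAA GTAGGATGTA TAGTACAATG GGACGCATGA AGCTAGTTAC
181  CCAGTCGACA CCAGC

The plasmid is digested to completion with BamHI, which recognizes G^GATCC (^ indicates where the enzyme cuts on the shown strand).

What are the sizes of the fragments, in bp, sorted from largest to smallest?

114, 81 bp

BamHI sites (GGATCC) start at positions 42, 123.
BamHI cuts after the first base of each site, so after positions 42, 123.
Circular molecule, 2 cuts → 2 fragments:
  43–123 → 81 bp
  124–195 then 1–42 → 72 + 42 = 114 bp
Sorted largest to smallest: 114, 81 bp.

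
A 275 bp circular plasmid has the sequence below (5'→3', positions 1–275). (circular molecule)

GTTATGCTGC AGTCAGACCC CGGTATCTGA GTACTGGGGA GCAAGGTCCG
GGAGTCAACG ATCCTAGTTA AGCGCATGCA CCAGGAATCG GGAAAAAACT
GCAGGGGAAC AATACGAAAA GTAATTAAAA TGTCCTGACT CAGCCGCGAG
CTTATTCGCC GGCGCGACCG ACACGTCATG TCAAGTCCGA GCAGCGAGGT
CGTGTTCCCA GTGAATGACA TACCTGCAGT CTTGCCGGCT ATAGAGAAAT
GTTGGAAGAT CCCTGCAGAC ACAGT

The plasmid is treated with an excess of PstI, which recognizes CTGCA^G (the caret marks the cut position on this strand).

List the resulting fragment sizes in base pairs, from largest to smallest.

PstI sites (CTGCAG) start at positions 7, 99, 224, 263.
PstI cuts after base 5 of each site (before the last base), so after positions 11, 103, 228, 267.
Circular molecule, 4 cuts → 4 fragments:
  12–103 → 92 bp
  104–228 → 125 bp
  229–267 → 39 bp
  268–275 then 1–11 → 8 + 11 = 19 bp
Sorted largest to smallest: 125, 92, 39, 19 bp.

125, 92, 39, 19 bp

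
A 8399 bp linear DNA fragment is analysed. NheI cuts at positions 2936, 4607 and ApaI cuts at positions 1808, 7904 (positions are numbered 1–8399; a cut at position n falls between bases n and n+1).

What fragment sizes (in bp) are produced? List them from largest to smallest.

Combined cut positions (sorted): 1808, 2936, 4607, 7904.
Linear molecule, 4 cuts → 5 fragments:
  1808 − 0 = 1808 bp
  2936 − 1808 = 1128 bp
  4607 − 2936 = 1671 bp
  7904 − 4607 = 3297 bp
  8399 − 7904 = 495 bp
Sorted largest to smallest: 3297, 1808, 1671, 1128, 495 bp.

3297, 1808, 1671, 1128, 495 bp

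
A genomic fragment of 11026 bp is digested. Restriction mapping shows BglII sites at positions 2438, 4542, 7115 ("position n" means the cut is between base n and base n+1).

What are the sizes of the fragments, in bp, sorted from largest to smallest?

Linear molecule, 3 cuts → 4 fragments:
  2438 − 0 = 2438 bp
  4542 − 2438 = 2104 bp
  7115 − 4542 = 2573 bp
  11026 − 7115 = 3911 bp
Sorted largest to smallest: 3911, 2573, 2438, 2104 bp.

3911, 2573, 2438, 2104 bp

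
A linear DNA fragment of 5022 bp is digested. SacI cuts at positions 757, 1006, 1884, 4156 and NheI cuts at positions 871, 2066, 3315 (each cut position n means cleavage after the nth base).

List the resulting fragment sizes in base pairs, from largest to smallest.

Combined cut positions (sorted): 757, 871, 1006, 1884, 2066, 3315, 4156.
Linear molecule, 7 cuts → 8 fragments:
  757 − 0 = 757 bp
  871 − 757 = 114 bp
  1006 − 871 = 135 bp
  1884 − 1006 = 878 bp
  2066 − 1884 = 182 bp
  3315 − 2066 = 1249 bp
  4156 − 3315 = 841 bp
  5022 − 4156 = 866 bp
Sorted largest to smallest: 1249, 878, 866, 841, 757, 182, 135, 114 bp.

1249, 878, 866, 841, 757, 182, 135, 114 bp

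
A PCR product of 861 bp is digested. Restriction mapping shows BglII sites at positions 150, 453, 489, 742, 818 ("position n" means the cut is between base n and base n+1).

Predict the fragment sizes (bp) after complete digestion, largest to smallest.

Linear molecule, 5 cuts → 6 fragments:
  150 − 0 = 150 bp
  453 − 150 = 303 bp
  489 − 453 = 36 bp
  742 − 489 = 253 bp
  818 − 742 = 76 bp
  861 − 818 = 43 bp
Sorted largest to smallest: 303, 253, 150, 76, 43, 36 bp.

303, 253, 150, 76, 43, 36 bp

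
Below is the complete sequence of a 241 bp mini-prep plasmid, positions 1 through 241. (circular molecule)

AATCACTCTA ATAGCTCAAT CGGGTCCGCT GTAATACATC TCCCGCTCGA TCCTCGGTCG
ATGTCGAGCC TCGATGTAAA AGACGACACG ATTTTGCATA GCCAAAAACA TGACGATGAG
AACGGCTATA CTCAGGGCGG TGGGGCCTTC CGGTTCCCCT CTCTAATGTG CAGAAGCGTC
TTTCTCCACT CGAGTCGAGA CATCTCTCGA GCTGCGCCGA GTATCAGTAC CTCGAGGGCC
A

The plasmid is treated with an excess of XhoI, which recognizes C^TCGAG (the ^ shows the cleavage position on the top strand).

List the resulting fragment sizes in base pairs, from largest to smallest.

XhoI sites (CTCGAG) start at positions 189, 206, 231.
XhoI cuts after the first base of each site, so after positions 189, 206, 231.
Circular molecule, 3 cuts → 3 fragments:
  190–206 → 17 bp
  207–231 → 25 bp
  232–241 then 1–189 → 10 + 189 = 199 bp
Sorted largest to smallest: 199, 25, 17 bp.

199, 25, 17 bp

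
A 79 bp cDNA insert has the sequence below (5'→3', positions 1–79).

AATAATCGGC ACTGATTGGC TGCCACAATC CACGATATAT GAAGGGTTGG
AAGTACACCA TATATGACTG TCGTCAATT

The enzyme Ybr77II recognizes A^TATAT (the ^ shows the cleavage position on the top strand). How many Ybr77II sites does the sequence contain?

2

ATATAT occurs starting at positions 35, 60.
Ybr77II cuts at 2 sites.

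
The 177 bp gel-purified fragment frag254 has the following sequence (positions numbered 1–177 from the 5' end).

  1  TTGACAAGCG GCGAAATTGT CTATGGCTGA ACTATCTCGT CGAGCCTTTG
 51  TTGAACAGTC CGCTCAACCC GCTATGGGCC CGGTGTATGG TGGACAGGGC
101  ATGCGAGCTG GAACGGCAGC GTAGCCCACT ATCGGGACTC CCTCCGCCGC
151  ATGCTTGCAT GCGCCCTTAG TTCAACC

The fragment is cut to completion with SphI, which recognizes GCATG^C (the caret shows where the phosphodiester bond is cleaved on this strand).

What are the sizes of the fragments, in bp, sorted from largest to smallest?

103, 50, 16, 8 bp

SphI sites (GCATGC) start at positions 99, 149, 157.
SphI cuts after base 5 of each site (before the last base), so after positions 103, 153, 161.
Linear molecule, 3 cuts → 4 fragments:
  1–103 → 103 bp
  104–153 → 50 bp
  154–161 → 8 bp
  162–177 → 16 bp
Sorted largest to smallest: 103, 50, 16, 8 bp.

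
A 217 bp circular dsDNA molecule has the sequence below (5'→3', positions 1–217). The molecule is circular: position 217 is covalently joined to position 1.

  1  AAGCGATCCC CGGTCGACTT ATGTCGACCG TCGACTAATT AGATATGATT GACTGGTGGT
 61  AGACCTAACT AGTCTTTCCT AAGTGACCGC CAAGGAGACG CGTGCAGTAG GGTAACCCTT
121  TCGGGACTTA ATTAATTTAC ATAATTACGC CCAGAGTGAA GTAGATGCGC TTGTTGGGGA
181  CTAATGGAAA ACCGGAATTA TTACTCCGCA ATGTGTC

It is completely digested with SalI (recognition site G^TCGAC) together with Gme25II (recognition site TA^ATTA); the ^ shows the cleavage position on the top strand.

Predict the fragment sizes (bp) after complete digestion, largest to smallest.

SalI sites (GTCGAC) start at positions 13, 23, 30.
SalI cuts after the first base of each site, so after positions 13, 23, 30.
Gme25II sites (TAATTA) start at positions 36, 129, 142.
Gme25II cuts after base 2 of each site, so after positions 37, 130, 143.
Combined cut positions: 13, 23, 30, 37, 130, 143.
Circular molecule, 6 cuts → 6 fragments:
  14–23 → 10 bp
  24–30 → 7 bp
  31–37 → 7 bp
  38–130 → 93 bp
  131–143 → 13 bp
  144–217 then 1–13 → 74 + 13 = 87 bp
Sorted largest to smallest: 93, 87, 13, 10, 7, 7 bp.

93, 87, 13, 10, 7, 7 bp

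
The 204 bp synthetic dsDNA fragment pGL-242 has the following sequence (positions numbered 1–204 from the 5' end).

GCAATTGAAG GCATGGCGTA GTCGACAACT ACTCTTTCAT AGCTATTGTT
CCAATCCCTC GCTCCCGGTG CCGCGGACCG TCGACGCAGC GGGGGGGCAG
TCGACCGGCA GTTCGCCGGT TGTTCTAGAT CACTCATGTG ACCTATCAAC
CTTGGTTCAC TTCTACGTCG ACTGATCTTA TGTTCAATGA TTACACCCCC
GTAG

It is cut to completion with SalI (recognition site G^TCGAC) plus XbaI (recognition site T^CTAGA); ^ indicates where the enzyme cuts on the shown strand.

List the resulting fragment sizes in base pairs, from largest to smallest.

SalI sites (GTCGAC) start at positions 21, 80, 100, 167.
SalI cuts after the first base of each site, so after positions 21, 80, 100, 167.
The XbaI site (TCTAGA) starts at position 124.
XbaI cuts after the first base of each site, so after position 124.
Combined cut positions: 21, 80, 100, 124, 167.
Linear molecule, 5 cuts → 6 fragments:
  1–21 → 21 bp
  22–80 → 59 bp
  81–100 → 20 bp
  101–124 → 24 bp
  125–167 → 43 bp
  168–204 → 37 bp
Sorted largest to smallest: 59, 43, 37, 24, 21, 20 bp.

59, 43, 37, 24, 21, 20 bp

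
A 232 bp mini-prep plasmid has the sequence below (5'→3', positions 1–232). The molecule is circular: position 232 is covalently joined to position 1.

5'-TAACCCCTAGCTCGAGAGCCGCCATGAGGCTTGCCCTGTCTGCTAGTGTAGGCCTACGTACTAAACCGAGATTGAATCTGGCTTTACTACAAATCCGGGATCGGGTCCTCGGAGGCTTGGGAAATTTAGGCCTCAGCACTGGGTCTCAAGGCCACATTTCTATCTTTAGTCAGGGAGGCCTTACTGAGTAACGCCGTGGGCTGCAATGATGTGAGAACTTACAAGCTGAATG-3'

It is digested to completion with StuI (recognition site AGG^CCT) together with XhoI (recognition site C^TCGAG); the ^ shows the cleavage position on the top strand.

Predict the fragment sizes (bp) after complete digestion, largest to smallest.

StuI sites (AGGCCT) start at positions 50, 128, 176.
StuI cuts after base 3 of each site, so after positions 52, 130, 178.
The XhoI site (CTCGAG) starts at position 11.
XhoI cuts after the first base of each site, so after position 11.
Combined cut positions: 11, 52, 130, 178.
Circular molecule, 4 cuts → 4 fragments:
  12–52 → 41 bp
  53–130 → 78 bp
  131–178 → 48 bp
  179–232 then 1–11 → 54 + 11 = 65 bp
Sorted largest to smallest: 78, 65, 48, 41 bp.

78, 65, 48, 41 bp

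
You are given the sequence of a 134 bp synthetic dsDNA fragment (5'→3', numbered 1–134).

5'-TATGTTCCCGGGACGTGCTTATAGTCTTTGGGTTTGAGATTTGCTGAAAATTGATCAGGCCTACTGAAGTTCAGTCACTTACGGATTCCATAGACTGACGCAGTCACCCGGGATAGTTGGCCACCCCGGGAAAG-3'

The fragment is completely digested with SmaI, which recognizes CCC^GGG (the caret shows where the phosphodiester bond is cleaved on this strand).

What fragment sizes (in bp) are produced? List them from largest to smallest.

SmaI sites (CCCGGG) start at positions 7, 107, 125.
SmaI cuts after base 3 of each site, so after positions 9, 109, 127.
Linear molecule, 3 cuts → 4 fragments:
  1–9 → 9 bp
  10–109 → 100 bp
  110–127 → 18 bp
  128–134 → 7 bp
Sorted largest to smallest: 100, 18, 9, 7 bp.

100, 18, 9, 7 bp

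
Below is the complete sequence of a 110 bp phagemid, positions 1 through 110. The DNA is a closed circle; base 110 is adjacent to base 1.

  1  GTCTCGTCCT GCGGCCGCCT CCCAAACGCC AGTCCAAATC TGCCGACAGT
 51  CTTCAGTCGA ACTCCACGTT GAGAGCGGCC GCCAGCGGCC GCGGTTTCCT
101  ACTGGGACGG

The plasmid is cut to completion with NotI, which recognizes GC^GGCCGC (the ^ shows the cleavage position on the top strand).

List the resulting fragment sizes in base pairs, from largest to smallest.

NotI sites (GCGGCCGC) start at positions 11, 75, 85.
NotI cuts after base 2 of each site, so after positions 12, 76, 86.
Circular molecule, 3 cuts → 3 fragments:
  13–76 → 64 bp
  77–86 → 10 bp
  87–110 then 1–12 → 24 + 12 = 36 bp
Sorted largest to smallest: 64, 36, 10 bp.

64, 36, 10 bp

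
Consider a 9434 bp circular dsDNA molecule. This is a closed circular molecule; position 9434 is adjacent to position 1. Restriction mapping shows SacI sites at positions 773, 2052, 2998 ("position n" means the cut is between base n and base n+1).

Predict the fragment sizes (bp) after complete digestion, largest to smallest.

Circular molecule, 3 cuts → 3 fragments:
  2052 − 773 = 1279 bp
  2998 − 2052 = 946 bp
  wrap: 9434 − 2998 + 773 = 7209 bp
Sorted largest to smallest: 7209, 1279, 946 bp.

7209, 1279, 946 bp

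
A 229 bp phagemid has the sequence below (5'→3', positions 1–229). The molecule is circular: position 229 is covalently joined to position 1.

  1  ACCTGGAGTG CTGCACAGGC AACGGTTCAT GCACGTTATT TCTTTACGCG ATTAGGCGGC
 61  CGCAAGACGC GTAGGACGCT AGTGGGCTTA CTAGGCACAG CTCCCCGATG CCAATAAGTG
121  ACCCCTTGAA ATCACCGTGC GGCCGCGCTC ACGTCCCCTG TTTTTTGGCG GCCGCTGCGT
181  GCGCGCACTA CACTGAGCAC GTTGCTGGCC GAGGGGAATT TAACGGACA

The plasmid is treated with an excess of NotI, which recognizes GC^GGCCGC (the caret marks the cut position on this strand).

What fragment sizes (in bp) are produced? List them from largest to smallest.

NotI sites (GCGGCCGC) start at positions 56, 139, 168.
NotI cuts after base 2 of each site, so after positions 57, 140, 169.
Circular molecule, 3 cuts → 3 fragments:
  58–140 → 83 bp
  141–169 → 29 bp
  170–229 then 1–57 → 60 + 57 = 117 bp
Sorted largest to smallest: 117, 83, 29 bp.

117, 83, 29 bp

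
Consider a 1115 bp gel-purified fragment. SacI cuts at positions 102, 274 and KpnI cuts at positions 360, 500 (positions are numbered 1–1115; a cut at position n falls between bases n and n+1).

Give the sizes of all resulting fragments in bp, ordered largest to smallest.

615, 172, 140, 102, 86 bp

Combined cut positions (sorted): 102, 274, 360, 500.
Linear molecule, 4 cuts → 5 fragments:
  102 − 0 = 102 bp
  274 − 102 = 172 bp
  360 − 274 = 86 bp
  500 − 360 = 140 bp
  1115 − 500 = 615 bp
Sorted largest to smallest: 615, 172, 140, 102, 86 bp.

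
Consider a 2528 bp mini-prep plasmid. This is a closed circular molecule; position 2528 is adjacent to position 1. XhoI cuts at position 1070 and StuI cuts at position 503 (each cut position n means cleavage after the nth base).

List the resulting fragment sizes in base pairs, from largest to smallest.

1961, 567 bp

Combined cut positions (sorted): 503, 1070.
Circular molecule, 2 cuts → 2 fragments:
  1070 − 503 = 567 bp
  wrap: 2528 − 1070 + 503 = 1961 bp
Sorted largest to smallest: 1961, 567 bp.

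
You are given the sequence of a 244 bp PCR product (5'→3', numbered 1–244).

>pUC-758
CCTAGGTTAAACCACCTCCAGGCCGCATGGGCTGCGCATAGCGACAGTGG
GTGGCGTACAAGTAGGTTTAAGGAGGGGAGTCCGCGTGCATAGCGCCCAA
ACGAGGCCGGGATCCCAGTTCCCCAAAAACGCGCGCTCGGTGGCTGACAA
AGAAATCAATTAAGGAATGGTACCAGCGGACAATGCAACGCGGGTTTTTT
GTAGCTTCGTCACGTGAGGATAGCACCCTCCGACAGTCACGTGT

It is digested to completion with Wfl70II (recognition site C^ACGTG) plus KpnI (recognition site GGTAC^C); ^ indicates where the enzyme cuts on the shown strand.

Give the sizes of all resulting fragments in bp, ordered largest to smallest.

Wfl70II sites (CACGTG) start at positions 211, 238.
Wfl70II cuts after the first base of each site, so after positions 211, 238.
The KpnI site (GGTACC) starts at position 169.
KpnI cuts after base 5 of each site (before the last base), so after position 173.
Combined cut positions: 173, 211, 238.
Linear molecule, 3 cuts → 4 fragments:
  1–173 → 173 bp
  174–211 → 38 bp
  212–238 → 27 bp
  239–244 → 6 bp
Sorted largest to smallest: 173, 38, 27, 6 bp.

173, 38, 27, 6 bp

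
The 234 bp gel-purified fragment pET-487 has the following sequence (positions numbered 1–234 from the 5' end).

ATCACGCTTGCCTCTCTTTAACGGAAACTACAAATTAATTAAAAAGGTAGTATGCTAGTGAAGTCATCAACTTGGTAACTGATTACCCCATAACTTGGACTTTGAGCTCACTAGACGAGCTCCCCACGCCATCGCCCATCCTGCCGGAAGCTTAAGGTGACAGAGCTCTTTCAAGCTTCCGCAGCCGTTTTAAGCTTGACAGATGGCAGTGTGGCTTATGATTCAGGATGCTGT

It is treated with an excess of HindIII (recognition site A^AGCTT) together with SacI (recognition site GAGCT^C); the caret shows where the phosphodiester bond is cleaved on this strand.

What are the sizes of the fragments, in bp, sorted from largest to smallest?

108, 42, 27, 19, 19, 13, 6 bp

HindIII sites (AAGCTT) start at positions 148, 173, 192.
HindIII cuts after the first base of each site, so after positions 148, 173, 192.
SacI sites (GAGCTC) start at positions 104, 117, 163.
SacI cuts after base 5 of each site (before the last base), so after positions 108, 121, 167.
Combined cut positions: 108, 121, 148, 167, 173, 192.
Linear molecule, 6 cuts → 7 fragments:
  1–108 → 108 bp
  109–121 → 13 bp
  122–148 → 27 bp
  149–167 → 19 bp
  168–173 → 6 bp
  174–192 → 19 bp
  193–234 → 42 bp
Sorted largest to smallest: 108, 42, 27, 19, 19, 13, 6 bp.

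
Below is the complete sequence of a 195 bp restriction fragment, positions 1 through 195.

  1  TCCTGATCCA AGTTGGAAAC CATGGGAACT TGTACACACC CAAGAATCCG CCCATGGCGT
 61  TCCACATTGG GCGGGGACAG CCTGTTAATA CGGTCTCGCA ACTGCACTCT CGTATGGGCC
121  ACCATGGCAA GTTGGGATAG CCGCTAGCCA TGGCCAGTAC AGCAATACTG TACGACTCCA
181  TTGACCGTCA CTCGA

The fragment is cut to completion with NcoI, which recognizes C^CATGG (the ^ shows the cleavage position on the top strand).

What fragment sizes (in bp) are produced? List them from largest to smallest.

70, 47, 32, 26, 20 bp

NcoI sites (CCATGG) start at positions 20, 52, 122, 148.
NcoI cuts after the first base of each site, so after positions 20, 52, 122, 148.
Linear molecule, 4 cuts → 5 fragments:
  1–20 → 20 bp
  21–52 → 32 bp
  53–122 → 70 bp
  123–148 → 26 bp
  149–195 → 47 bp
Sorted largest to smallest: 70, 47, 32, 26, 20 bp.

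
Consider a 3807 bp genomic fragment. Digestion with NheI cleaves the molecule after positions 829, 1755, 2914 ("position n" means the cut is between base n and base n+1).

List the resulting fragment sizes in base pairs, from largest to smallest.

1159, 926, 893, 829 bp

Linear molecule, 3 cuts → 4 fragments:
  829 − 0 = 829 bp
  1755 − 829 = 926 bp
  2914 − 1755 = 1159 bp
  3807 − 2914 = 893 bp
Sorted largest to smallest: 1159, 926, 893, 829 bp.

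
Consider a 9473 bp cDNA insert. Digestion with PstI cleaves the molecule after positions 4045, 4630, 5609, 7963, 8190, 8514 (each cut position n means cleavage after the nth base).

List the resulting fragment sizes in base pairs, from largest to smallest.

4045, 2354, 979, 959, 585, 324, 227 bp

Linear molecule, 6 cuts → 7 fragments:
  4045 − 0 = 4045 bp
  4630 − 4045 = 585 bp
  5609 − 4630 = 979 bp
  7963 − 5609 = 2354 bp
  8190 − 7963 = 227 bp
  8514 − 8190 = 324 bp
  9473 − 8514 = 959 bp
Sorted largest to smallest: 4045, 2354, 979, 959, 585, 324, 227 bp.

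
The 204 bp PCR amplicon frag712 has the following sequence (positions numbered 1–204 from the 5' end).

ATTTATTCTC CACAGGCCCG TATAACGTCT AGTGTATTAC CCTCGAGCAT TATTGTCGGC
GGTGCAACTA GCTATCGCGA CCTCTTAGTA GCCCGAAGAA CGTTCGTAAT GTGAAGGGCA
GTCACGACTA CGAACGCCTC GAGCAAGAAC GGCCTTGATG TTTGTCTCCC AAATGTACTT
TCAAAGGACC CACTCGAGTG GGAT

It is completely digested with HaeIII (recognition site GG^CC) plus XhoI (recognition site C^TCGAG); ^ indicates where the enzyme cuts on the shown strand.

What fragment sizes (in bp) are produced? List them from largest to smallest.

96, 41, 26, 16, 14, 11 bp

HaeIII sites (GGCC) start at positions 15, 151.
HaeIII cuts after base 2 of each site, so after positions 16, 152.
XhoI sites (CTCGAG) start at positions 42, 138, 193.
XhoI cuts after the first base of each site, so after positions 42, 138, 193.
Combined cut positions: 16, 42, 138, 152, 193.
Linear molecule, 5 cuts → 6 fragments:
  1–16 → 16 bp
  17–42 → 26 bp
  43–138 → 96 bp
  139–152 → 14 bp
  153–193 → 41 bp
  194–204 → 11 bp
Sorted largest to smallest: 96, 41, 26, 16, 14, 11 bp.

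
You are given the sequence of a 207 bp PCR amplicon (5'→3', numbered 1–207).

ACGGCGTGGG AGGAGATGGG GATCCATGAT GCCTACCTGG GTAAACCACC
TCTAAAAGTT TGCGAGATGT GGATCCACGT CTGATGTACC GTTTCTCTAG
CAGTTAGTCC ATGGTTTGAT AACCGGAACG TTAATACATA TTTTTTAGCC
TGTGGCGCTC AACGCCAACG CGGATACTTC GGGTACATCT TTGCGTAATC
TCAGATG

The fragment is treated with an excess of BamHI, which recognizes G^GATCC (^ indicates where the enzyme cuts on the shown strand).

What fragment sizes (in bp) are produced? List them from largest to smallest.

BamHI sites (GGATCC) start at positions 20, 71.
BamHI cuts after the first base of each site, so after positions 20, 71.
Linear molecule, 2 cuts → 3 fragments:
  1–20 → 20 bp
  21–71 → 51 bp
  72–207 → 136 bp
Sorted largest to smallest: 136, 51, 20 bp.

136, 51, 20 bp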